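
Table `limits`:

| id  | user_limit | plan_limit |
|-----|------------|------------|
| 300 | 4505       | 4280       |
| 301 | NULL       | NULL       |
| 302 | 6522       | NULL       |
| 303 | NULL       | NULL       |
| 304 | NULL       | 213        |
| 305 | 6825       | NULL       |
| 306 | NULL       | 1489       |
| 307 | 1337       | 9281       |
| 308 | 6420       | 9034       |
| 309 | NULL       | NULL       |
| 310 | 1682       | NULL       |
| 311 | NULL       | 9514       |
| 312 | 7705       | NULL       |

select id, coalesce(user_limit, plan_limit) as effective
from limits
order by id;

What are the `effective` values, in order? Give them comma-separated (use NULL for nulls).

id=300: user_limit=4505 → 4505
id=301: user_limit=NULL, plan_limit=NULL (all NULL) → NULL
id=302: user_limit=6522 → 6522
id=303: user_limit=NULL, plan_limit=NULL (all NULL) → NULL
id=304: user_limit=NULL, plan_limit=213 → 213
id=305: user_limit=6825 → 6825
id=306: user_limit=NULL, plan_limit=1489 → 1489
id=307: user_limit=1337 → 1337
id=308: user_limit=6420 → 6420
id=309: user_limit=NULL, plan_limit=NULL (all NULL) → NULL
id=310: user_limit=1682 → 1682
id=311: user_limit=NULL, plan_limit=9514 → 9514
id=312: user_limit=7705 → 7705

4505, NULL, 6522, NULL, 213, 6825, 1489, 1337, 6420, NULL, 1682, 9514, 7705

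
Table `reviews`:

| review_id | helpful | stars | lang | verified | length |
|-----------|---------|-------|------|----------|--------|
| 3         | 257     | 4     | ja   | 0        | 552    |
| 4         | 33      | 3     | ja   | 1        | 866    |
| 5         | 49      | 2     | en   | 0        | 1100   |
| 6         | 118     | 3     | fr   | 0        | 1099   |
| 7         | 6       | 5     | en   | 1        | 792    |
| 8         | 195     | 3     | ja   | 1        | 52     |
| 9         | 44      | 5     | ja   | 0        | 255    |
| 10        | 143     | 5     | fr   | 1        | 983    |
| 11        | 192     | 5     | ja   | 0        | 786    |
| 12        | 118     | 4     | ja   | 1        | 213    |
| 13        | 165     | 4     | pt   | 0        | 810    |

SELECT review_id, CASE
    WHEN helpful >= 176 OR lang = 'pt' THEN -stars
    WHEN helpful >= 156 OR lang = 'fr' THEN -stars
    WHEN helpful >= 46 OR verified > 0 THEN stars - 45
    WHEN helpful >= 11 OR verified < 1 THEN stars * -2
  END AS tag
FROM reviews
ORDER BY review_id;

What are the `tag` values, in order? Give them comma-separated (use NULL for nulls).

review_id=3: helpful >= 176 OR lang = 'pt' → -4
review_id=4: helpful >= 46 OR verified > 0 → -42
review_id=5: helpful >= 46 OR verified > 0 → -43
review_id=6: helpful >= 156 OR lang = 'fr' → -3
review_id=7: helpful >= 46 OR verified > 0 → -40
review_id=8: helpful >= 176 OR lang = 'pt' → -3
review_id=9: helpful >= 11 OR verified < 1 → -10
review_id=10: helpful >= 156 OR lang = 'fr' → -5
review_id=11: helpful >= 176 OR lang = 'pt' → -5
review_id=12: helpful >= 46 OR verified > 0 → -41
review_id=13: helpful >= 176 OR lang = 'pt' → -4

-4, -42, -43, -3, -40, -3, -10, -5, -5, -41, -4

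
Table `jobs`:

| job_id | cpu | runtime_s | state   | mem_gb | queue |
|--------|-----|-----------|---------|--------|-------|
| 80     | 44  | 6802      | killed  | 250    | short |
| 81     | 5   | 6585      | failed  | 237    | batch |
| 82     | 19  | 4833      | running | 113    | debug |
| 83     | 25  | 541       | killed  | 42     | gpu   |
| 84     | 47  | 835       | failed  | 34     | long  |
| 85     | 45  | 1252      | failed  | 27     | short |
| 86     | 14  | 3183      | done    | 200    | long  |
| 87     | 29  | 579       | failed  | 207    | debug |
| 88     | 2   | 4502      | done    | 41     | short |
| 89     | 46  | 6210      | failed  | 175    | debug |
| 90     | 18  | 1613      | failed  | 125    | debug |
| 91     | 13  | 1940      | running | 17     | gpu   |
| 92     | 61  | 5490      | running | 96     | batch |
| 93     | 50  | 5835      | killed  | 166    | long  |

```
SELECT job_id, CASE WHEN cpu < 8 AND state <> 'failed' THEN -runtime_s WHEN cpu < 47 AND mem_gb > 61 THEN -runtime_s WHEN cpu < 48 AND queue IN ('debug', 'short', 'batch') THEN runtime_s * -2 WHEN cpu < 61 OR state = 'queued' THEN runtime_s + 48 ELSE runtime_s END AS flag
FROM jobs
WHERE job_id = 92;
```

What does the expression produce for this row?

job_id = 92: cpu=61, runtime_s=5490, state=running, mem_gb=96, queue=batch.
cpu < 8 AND state <> 'failed' → false
cpu < 47 AND mem_gb > 61 → false
cpu < 48 AND queue IN ('debug', 'short', 'batch') → false
cpu < 61 OR state = 'queued' → false
No prior WHEN matched → ELSE → 5490

5490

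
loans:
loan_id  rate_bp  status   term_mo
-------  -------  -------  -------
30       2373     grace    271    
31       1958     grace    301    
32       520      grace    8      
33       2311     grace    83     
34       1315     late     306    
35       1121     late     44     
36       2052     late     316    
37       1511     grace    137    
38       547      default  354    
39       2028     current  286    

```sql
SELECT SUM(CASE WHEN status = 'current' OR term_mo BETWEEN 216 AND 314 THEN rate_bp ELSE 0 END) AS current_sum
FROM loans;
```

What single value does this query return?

7674

loan_id=30: ✓ → 2373
loan_id=31: ✓ → 1958
loan_id=32: ✗
loan_id=33: ✗
loan_id=34: ✓ → 1315
loan_id=35: ✗
loan_id=36: ✗
loan_id=37: ✗
loan_id=38: ✗
loan_id=39: ✓ → 2028
current_sum = 2373 + 1958 + 1315 + 2028 = 7674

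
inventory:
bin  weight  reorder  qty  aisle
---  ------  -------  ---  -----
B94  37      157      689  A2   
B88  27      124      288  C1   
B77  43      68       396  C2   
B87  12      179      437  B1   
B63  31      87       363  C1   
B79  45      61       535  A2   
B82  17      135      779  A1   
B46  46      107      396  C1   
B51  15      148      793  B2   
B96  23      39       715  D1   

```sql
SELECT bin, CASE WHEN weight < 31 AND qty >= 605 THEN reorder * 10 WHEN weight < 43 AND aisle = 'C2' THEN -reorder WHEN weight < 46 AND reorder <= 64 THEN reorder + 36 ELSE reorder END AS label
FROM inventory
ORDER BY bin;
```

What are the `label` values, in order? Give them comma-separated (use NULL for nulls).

bin=B46: ELSE → 107
bin=B51: weight < 31 AND qty >= 605 → 1480
bin=B63: ELSE → 87
bin=B77: ELSE → 68
bin=B79: weight < 46 AND reorder <= 64 → 97
bin=B82: weight < 31 AND qty >= 605 → 1350
bin=B87: ELSE → 179
bin=B88: ELSE → 124
bin=B94: ELSE → 157
bin=B96: weight < 31 AND qty >= 605 → 390

107, 1480, 87, 68, 97, 1350, 179, 124, 157, 390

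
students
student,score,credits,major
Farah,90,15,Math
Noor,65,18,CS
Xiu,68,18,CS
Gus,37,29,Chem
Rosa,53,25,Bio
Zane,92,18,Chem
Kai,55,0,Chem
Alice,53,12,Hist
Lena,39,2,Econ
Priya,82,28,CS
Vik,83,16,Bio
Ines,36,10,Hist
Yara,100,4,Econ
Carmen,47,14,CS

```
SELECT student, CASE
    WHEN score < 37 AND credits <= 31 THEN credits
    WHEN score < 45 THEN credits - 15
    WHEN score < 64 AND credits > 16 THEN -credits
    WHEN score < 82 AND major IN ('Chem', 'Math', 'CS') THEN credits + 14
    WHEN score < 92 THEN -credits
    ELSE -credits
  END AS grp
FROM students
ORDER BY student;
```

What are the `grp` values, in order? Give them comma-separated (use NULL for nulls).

-12, 28, -15, 14, 10, 14, -13, 32, -28, -25, -16, 32, -4, -18

student=Alice: score < 92 → -12
student=Carmen: score < 82 AND major IN ('Chem', 'Math', 'CS') → 28
student=Farah: score < 92 → -15
student=Gus: score < 45 → 14
student=Ines: score < 37 AND credits <= 31 → 10
student=Kai: score < 82 AND major IN ('Chem', 'Math', 'CS') → 14
student=Lena: score < 45 → -13
student=Noor: score < 82 AND major IN ('Chem', 'Math', 'CS') → 32
student=Priya: score < 92 → -28
student=Rosa: score < 64 AND credits > 16 → -25
student=Vik: score < 92 → -16
student=Xiu: score < 82 AND major IN ('Chem', 'Math', 'CS') → 32
student=Yara: ELSE → -4
student=Zane: ELSE → -18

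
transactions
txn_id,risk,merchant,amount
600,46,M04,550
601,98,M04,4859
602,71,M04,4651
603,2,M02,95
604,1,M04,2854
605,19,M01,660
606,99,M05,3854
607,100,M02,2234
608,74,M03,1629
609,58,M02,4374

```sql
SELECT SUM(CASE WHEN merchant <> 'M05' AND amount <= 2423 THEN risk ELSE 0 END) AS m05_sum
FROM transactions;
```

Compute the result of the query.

241

txn_id=600: ✓ → 46
txn_id=601: ✗
txn_id=602: ✗
txn_id=603: ✓ → 2
txn_id=604: ✗
txn_id=605: ✓ → 19
txn_id=606: ✗
txn_id=607: ✓ → 100
txn_id=608: ✓ → 74
txn_id=609: ✗
m05_sum = 46 + 2 + 19 + 100 + 74 = 241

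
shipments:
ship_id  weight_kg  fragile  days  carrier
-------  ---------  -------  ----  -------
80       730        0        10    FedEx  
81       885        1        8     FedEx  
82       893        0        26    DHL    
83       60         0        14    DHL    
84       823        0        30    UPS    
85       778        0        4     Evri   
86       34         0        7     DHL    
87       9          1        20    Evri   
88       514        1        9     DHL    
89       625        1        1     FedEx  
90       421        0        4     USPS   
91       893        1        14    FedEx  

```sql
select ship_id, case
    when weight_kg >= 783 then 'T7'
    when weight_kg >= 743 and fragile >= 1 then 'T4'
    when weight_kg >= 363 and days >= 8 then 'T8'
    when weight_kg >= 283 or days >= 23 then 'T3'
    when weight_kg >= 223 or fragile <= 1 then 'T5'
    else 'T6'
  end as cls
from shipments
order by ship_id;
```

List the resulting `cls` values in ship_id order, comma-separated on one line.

T8, T7, T7, T5, T7, T3, T5, T5, T8, T3, T3, T7

ship_id=80: weight_kg >= 363 and days >= 8 → T8
ship_id=81: weight_kg >= 783 → T7
ship_id=82: weight_kg >= 783 → T7
ship_id=83: weight_kg >= 223 or fragile <= 1 → T5
ship_id=84: weight_kg >= 783 → T7
ship_id=85: weight_kg >= 283 or days >= 23 → T3
ship_id=86: weight_kg >= 223 or fragile <= 1 → T5
ship_id=87: weight_kg >= 223 or fragile <= 1 → T5
ship_id=88: weight_kg >= 363 and days >= 8 → T8
ship_id=89: weight_kg >= 283 or days >= 23 → T3
ship_id=90: weight_kg >= 283 or days >= 23 → T3
ship_id=91: weight_kg >= 783 → T7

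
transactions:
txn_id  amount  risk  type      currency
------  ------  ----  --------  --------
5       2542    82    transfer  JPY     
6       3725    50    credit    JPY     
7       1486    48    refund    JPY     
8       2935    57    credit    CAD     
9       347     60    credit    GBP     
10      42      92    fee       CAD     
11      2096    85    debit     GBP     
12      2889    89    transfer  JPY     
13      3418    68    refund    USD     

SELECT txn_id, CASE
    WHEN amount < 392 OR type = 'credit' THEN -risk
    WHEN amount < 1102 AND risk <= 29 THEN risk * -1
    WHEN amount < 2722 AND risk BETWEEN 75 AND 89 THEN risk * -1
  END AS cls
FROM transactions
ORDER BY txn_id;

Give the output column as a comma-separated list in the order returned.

-82, -50, NULL, -57, -60, -92, -85, NULL, NULL

txn_id=5: amount < 2722 AND risk BETWEEN 75 AND 89 → -82
txn_id=6: amount < 392 OR type = 'credit' → -50
txn_id=7: (no match → NULL) → NULL
txn_id=8: amount < 392 OR type = 'credit' → -57
txn_id=9: amount < 392 OR type = 'credit' → -60
txn_id=10: amount < 392 OR type = 'credit' → -92
txn_id=11: amount < 2722 AND risk BETWEEN 75 AND 89 → -85
txn_id=12: (no match → NULL) → NULL
txn_id=13: (no match → NULL) → NULL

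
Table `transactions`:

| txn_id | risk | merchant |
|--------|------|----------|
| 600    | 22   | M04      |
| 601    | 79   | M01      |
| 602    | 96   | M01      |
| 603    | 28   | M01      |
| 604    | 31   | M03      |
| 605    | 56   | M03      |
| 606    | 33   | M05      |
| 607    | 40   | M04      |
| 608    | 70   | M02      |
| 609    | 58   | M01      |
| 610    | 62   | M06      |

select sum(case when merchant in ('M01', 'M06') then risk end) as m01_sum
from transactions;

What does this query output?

323

txn_id=600: ✗
txn_id=601: ✓ → 79
txn_id=602: ✓ → 96
txn_id=603: ✓ → 28
txn_id=604: ✗
txn_id=605: ✗
txn_id=606: ✗
txn_id=607: ✗
txn_id=608: ✗
txn_id=609: ✓ → 58
txn_id=610: ✓ → 62
m01_sum = 79 + 96 + 28 + 58 + 62 = 323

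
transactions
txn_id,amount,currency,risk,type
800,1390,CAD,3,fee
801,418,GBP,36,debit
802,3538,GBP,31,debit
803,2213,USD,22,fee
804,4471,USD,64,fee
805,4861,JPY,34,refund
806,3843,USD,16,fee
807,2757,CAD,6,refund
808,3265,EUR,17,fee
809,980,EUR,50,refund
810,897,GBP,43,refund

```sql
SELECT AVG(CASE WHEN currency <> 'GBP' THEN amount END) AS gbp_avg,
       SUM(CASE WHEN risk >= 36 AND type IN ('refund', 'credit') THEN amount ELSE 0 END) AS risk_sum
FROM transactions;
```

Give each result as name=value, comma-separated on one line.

[gbp_avg: currency <> 'GBP']
txn_id=800: ✓ → 1390
txn_id=801: ✗
txn_id=802: ✗
txn_id=803: ✓ → 2213
txn_id=804: ✓ → 4471
txn_id=805: ✓ → 4861
txn_id=806: ✓ → 3843
txn_id=807: ✓ → 2757
txn_id=808: ✓ → 3265
txn_id=809: ✓ → 980
txn_id=810: ✗
gbp_avg = (1390 + 2213 + 4471 + 4861 + 3843 + 2757 + 3265 + 980) / 8 = 2972.5
—
[risk_sum: risk >= 36 AND type IN ('refund', 'credit')]
txn_id=800: ✗
txn_id=801: ✗
txn_id=802: ✗
txn_id=803: ✗
txn_id=804: ✗
txn_id=805: ✗
txn_id=806: ✗
txn_id=807: ✗
txn_id=808: ✗
txn_id=809: ✓ → 980
txn_id=810: ✓ → 897
risk_sum = 980 + 897 = 1877

gbp_avg=2972.5, risk_sum=1877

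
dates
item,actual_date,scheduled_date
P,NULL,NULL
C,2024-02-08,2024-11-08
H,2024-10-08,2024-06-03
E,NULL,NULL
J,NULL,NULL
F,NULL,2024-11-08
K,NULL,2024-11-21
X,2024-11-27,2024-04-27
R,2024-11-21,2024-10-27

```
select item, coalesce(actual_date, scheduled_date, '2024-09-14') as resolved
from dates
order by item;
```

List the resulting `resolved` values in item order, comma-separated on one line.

2024-02-08, 2024-09-14, 2024-11-08, 2024-10-08, 2024-09-14, 2024-11-21, 2024-09-14, 2024-11-21, 2024-11-27

item=C: actual_date=2024-02-08 → 2024-02-08
item=E: actual_date=NULL, scheduled_date=NULL, → literal 2024-09-14 → 2024-09-14
item=F: actual_date=NULL, scheduled_date=2024-11-08 → 2024-11-08
item=H: actual_date=2024-10-08 → 2024-10-08
item=J: actual_date=NULL, scheduled_date=NULL, → literal 2024-09-14 → 2024-09-14
item=K: actual_date=NULL, scheduled_date=2024-11-21 → 2024-11-21
item=P: actual_date=NULL, scheduled_date=NULL, → literal 2024-09-14 → 2024-09-14
item=R: actual_date=2024-11-21 → 2024-11-21
item=X: actual_date=2024-11-27 → 2024-11-27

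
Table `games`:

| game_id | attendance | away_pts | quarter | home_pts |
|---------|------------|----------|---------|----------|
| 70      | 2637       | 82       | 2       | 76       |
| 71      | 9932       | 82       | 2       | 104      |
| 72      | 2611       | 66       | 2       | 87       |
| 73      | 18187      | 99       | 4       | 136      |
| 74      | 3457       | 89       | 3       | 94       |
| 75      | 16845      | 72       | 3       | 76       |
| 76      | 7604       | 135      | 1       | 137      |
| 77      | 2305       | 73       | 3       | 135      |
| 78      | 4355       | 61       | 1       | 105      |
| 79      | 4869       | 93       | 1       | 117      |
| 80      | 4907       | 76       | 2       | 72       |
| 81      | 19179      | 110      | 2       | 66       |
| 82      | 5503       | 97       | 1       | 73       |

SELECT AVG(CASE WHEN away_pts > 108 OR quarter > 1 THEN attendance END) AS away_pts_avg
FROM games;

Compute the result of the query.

8766.4

game_id=70: ✓ → 2637
game_id=71: ✓ → 9932
game_id=72: ✓ → 2611
game_id=73: ✓ → 18187
game_id=74: ✓ → 3457
game_id=75: ✓ → 16845
game_id=76: ✓ → 7604
game_id=77: ✓ → 2305
game_id=78: ✗
game_id=79: ✗
game_id=80: ✓ → 4907
game_id=81: ✓ → 19179
game_id=82: ✗
away_pts_avg = (2637 + 9932 + 2611 + 18187 + 3457 + 16845 + 7604 + 2305 + 4907 + 19179) / 10 = 8766.4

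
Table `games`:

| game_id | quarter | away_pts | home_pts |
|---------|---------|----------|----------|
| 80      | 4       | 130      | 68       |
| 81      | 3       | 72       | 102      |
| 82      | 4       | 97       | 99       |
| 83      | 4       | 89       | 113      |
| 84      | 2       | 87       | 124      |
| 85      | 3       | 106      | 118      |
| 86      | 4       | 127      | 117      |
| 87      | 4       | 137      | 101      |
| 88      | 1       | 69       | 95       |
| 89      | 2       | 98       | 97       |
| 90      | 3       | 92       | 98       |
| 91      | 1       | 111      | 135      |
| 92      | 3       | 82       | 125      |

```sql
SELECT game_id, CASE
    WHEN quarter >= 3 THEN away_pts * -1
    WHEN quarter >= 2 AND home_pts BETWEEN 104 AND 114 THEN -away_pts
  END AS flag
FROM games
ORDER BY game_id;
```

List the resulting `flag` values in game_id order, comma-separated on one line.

game_id=80: quarter >= 3 → -130
game_id=81: quarter >= 3 → -72
game_id=82: quarter >= 3 → -97
game_id=83: quarter >= 3 → -89
game_id=84: (no match → NULL) → NULL
game_id=85: quarter >= 3 → -106
game_id=86: quarter >= 3 → -127
game_id=87: quarter >= 3 → -137
game_id=88: (no match → NULL) → NULL
game_id=89: (no match → NULL) → NULL
game_id=90: quarter >= 3 → -92
game_id=91: (no match → NULL) → NULL
game_id=92: quarter >= 3 → -82

-130, -72, -97, -89, NULL, -106, -127, -137, NULL, NULL, -92, NULL, -82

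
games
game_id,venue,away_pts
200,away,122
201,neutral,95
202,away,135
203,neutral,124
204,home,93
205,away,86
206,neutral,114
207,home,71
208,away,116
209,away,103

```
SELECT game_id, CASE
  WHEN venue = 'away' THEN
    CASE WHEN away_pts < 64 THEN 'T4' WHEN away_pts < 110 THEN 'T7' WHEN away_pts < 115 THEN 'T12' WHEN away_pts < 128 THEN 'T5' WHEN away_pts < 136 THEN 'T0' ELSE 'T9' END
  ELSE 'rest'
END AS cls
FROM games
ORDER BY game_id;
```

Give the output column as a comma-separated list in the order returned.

T5, rest, T0, rest, rest, T7, rest, rest, T5, T7

game_id=200: venue='away' → inner[away_pts < 128] → T5
game_id=201: venue='neutral' → outer ELSE → rest
game_id=202: venue='away' → inner[away_pts < 136] → T0
game_id=203: venue='neutral' → outer ELSE → rest
game_id=204: venue='home' → outer ELSE → rest
game_id=205: venue='away' → inner[away_pts < 110] → T7
game_id=206: venue='neutral' → outer ELSE → rest
game_id=207: venue='home' → outer ELSE → rest
game_id=208: venue='away' → inner[away_pts < 128] → T5
game_id=209: venue='away' → inner[away_pts < 110] → T7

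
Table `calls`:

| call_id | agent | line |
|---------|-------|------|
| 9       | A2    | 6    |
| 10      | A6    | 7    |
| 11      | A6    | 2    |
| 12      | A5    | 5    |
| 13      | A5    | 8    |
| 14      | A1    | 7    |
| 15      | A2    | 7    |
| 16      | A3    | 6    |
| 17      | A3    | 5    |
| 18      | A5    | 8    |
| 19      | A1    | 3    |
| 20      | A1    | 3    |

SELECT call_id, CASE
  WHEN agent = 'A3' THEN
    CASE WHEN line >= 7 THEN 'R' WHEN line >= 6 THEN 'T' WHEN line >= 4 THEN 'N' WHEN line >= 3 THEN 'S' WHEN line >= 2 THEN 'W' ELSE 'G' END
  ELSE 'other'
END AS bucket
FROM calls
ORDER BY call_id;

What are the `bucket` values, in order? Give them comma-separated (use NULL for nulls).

call_id=9: agent='A2' → outer ELSE → other
call_id=10: agent='A6' → outer ELSE → other
call_id=11: agent='A6' → outer ELSE → other
call_id=12: agent='A5' → outer ELSE → other
call_id=13: agent='A5' → outer ELSE → other
call_id=14: agent='A1' → outer ELSE → other
call_id=15: agent='A2' → outer ELSE → other
call_id=16: agent='A3' → inner[line >= 6] → T
call_id=17: agent='A3' → inner[line >= 4] → N
call_id=18: agent='A5' → outer ELSE → other
call_id=19: agent='A1' → outer ELSE → other
call_id=20: agent='A1' → outer ELSE → other

other, other, other, other, other, other, other, T, N, other, other, other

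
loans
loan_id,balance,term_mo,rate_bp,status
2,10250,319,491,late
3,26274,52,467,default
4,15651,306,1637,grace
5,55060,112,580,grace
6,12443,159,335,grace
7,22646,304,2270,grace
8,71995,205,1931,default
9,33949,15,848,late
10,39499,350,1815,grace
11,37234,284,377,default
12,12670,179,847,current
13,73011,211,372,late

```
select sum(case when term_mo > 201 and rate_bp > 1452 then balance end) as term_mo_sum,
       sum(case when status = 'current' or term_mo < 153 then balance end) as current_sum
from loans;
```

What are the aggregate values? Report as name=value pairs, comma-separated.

term_mo_sum=149791, current_sum=127953

[term_mo_sum: term_mo > 201 and rate_bp > 1452]
loan_id=2: ✗
loan_id=3: ✗
loan_id=4: ✓ → 15651
loan_id=5: ✗
loan_id=6: ✗
loan_id=7: ✓ → 22646
loan_id=8: ✓ → 71995
loan_id=9: ✗
loan_id=10: ✓ → 39499
loan_id=11: ✗
loan_id=12: ✗
loan_id=13: ✗
term_mo_sum = 15651 + 22646 + 71995 + 39499 = 149791
—
[current_sum: status = 'current' or term_mo < 153]
loan_id=2: ✗
loan_id=3: ✓ → 26274
loan_id=4: ✗
loan_id=5: ✓ → 55060
loan_id=6: ✗
loan_id=7: ✗
loan_id=8: ✗
loan_id=9: ✓ → 33949
loan_id=10: ✗
loan_id=11: ✗
loan_id=12: ✓ → 12670
loan_id=13: ✗
current_sum = 26274 + 55060 + 33949 + 12670 = 127953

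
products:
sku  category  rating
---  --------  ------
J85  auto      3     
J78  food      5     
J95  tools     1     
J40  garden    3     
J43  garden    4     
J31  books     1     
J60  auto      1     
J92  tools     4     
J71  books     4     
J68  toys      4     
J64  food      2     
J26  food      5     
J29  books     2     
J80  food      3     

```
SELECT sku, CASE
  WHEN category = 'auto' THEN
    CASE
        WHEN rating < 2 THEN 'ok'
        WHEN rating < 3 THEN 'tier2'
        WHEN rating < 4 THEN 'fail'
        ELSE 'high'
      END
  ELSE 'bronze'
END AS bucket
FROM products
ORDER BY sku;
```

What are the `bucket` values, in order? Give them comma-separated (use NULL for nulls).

bronze, bronze, bronze, bronze, bronze, ok, bronze, bronze, bronze, bronze, bronze, fail, bronze, bronze

sku=J26: category='food' → outer ELSE → bronze
sku=J29: category='books' → outer ELSE → bronze
sku=J31: category='books' → outer ELSE → bronze
sku=J40: category='garden' → outer ELSE → bronze
sku=J43: category='garden' → outer ELSE → bronze
sku=J60: category='auto' → inner[rating < 2] → ok
sku=J64: category='food' → outer ELSE → bronze
sku=J68: category='toys' → outer ELSE → bronze
sku=J71: category='books' → outer ELSE → bronze
sku=J78: category='food' → outer ELSE → bronze
sku=J80: category='food' → outer ELSE → bronze
sku=J85: category='auto' → inner[rating < 4] → fail
sku=J92: category='tools' → outer ELSE → bronze
sku=J95: category='tools' → outer ELSE → bronze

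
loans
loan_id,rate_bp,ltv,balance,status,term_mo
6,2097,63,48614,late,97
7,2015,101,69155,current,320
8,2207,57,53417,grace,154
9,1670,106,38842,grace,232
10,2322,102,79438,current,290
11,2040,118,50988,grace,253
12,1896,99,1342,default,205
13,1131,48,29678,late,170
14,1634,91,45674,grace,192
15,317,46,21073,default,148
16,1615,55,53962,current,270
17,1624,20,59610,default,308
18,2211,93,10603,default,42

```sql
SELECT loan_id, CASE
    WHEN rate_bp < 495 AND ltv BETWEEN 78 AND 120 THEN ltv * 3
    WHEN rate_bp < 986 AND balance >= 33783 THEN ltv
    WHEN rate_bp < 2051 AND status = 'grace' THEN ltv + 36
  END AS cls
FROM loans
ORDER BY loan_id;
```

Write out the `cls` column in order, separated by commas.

loan_id=6: (no match → NULL) → NULL
loan_id=7: (no match → NULL) → NULL
loan_id=8: (no match → NULL) → NULL
loan_id=9: rate_bp < 2051 AND status = 'grace' → 142
loan_id=10: (no match → NULL) → NULL
loan_id=11: rate_bp < 2051 AND status = 'grace' → 154
loan_id=12: (no match → NULL) → NULL
loan_id=13: (no match → NULL) → NULL
loan_id=14: rate_bp < 2051 AND status = 'grace' → 127
loan_id=15: (no match → NULL) → NULL
loan_id=16: (no match → NULL) → NULL
loan_id=17: (no match → NULL) → NULL
loan_id=18: (no match → NULL) → NULL

NULL, NULL, NULL, 142, NULL, 154, NULL, NULL, 127, NULL, NULL, NULL, NULL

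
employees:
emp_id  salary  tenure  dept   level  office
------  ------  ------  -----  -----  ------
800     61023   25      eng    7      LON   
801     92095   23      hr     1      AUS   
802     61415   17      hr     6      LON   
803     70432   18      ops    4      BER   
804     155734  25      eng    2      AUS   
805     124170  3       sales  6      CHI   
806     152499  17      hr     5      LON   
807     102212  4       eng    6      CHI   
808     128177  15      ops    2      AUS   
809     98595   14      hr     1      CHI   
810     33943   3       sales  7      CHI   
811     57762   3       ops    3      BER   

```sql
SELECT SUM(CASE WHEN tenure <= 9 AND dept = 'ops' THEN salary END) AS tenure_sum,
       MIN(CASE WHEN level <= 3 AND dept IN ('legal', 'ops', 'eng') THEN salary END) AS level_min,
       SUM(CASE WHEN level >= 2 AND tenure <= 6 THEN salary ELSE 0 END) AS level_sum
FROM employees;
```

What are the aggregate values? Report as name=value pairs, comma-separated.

[tenure_sum: tenure <= 9 AND dept = 'ops']
emp_id=800: ✗
emp_id=801: ✗
emp_id=802: ✗
emp_id=803: ✗
emp_id=804: ✗
emp_id=805: ✗
emp_id=806: ✗
emp_id=807: ✗
emp_id=808: ✗
emp_id=809: ✗
emp_id=810: ✗
emp_id=811: ✓ → 57762
tenure_sum = 57762
—
[level_min: level <= 3 AND dept IN ('legal', 'ops', 'eng')]
emp_id=800: ✗
emp_id=801: ✗
emp_id=802: ✗
emp_id=803: ✗
emp_id=804: ✓ → 155734
emp_id=805: ✗
emp_id=806: ✗
emp_id=807: ✗
emp_id=808: ✓ → 128177
emp_id=809: ✗
emp_id=810: ✗
emp_id=811: ✓ → 57762
level_min = MIN(155734, 128177, 57762) = 57762
—
[level_sum: level >= 2 AND tenure <= 6]
emp_id=800: ✗
emp_id=801: ✗
emp_id=802: ✗
emp_id=803: ✗
emp_id=804: ✗
emp_id=805: ✓ → 124170
emp_id=806: ✗
emp_id=807: ✓ → 102212
emp_id=808: ✗
emp_id=809: ✗
emp_id=810: ✓ → 33943
emp_id=811: ✓ → 57762
level_sum = 124170 + 102212 + 33943 + 57762 = 318087

tenure_sum=57762, level_min=57762, level_sum=318087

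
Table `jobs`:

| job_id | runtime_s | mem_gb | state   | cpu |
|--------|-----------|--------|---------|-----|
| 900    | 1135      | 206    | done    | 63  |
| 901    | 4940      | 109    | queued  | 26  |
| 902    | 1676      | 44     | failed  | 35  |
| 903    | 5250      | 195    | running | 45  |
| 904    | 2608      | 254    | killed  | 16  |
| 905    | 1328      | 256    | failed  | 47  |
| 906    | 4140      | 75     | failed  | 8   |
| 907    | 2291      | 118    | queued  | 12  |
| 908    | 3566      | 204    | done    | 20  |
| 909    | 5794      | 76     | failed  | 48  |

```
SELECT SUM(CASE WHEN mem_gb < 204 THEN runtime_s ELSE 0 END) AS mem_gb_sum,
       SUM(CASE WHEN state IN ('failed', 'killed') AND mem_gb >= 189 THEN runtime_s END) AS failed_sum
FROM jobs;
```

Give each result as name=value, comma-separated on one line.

mem_gb_sum=24091, failed_sum=3936

[mem_gb_sum: mem_gb < 204]
job_id=900: ✗
job_id=901: ✓ → 4940
job_id=902: ✓ → 1676
job_id=903: ✓ → 5250
job_id=904: ✗
job_id=905: ✗
job_id=906: ✓ → 4140
job_id=907: ✓ → 2291
job_id=908: ✗
job_id=909: ✓ → 5794
mem_gb_sum = 4940 + 1676 + 5250 + 4140 + 2291 + 5794 = 24091
—
[failed_sum: state IN ('failed', 'killed') AND mem_gb >= 189]
job_id=900: ✗
job_id=901: ✗
job_id=902: ✗
job_id=903: ✗
job_id=904: ✓ → 2608
job_id=905: ✓ → 1328
job_id=906: ✗
job_id=907: ✗
job_id=908: ✗
job_id=909: ✗
failed_sum = 2608 + 1328 = 3936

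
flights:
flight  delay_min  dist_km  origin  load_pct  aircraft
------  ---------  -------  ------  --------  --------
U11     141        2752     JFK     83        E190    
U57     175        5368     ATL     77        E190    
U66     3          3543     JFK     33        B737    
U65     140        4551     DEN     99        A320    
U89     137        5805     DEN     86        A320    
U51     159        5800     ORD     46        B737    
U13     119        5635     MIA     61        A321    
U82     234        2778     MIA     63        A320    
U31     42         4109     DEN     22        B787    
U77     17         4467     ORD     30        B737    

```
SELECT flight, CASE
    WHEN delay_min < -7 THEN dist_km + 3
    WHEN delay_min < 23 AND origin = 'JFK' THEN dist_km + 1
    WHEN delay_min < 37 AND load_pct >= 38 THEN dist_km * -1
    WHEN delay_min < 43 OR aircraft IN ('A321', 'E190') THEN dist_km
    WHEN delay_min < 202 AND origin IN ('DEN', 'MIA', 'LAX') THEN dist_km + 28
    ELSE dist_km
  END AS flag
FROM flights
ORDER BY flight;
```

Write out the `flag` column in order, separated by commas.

flight=U11: delay_min < 43 OR aircraft IN ('A321', 'E190') → 2752
flight=U13: delay_min < 43 OR aircraft IN ('A321', 'E190') → 5635
flight=U31: delay_min < 43 OR aircraft IN ('A321', 'E190') → 4109
flight=U51: ELSE → 5800
flight=U57: delay_min < 43 OR aircraft IN ('A321', 'E190') → 5368
flight=U65: delay_min < 202 AND origin IN ('DEN', 'MIA', 'LAX') → 4579
flight=U66: delay_min < 23 AND origin = 'JFK' → 3544
flight=U77: delay_min < 43 OR aircraft IN ('A321', 'E190') → 4467
flight=U82: ELSE → 2778
flight=U89: delay_min < 202 AND origin IN ('DEN', 'MIA', 'LAX') → 5833

2752, 5635, 4109, 5800, 5368, 4579, 3544, 4467, 2778, 5833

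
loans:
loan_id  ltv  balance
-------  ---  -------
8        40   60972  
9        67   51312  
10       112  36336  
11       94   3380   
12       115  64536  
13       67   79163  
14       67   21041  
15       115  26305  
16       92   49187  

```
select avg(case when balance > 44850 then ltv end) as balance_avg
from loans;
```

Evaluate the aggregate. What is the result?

loan_id=8: ✓ → 40
loan_id=9: ✓ → 67
loan_id=10: ✗
loan_id=11: ✗
loan_id=12: ✓ → 115
loan_id=13: ✓ → 67
loan_id=14: ✗
loan_id=15: ✗
loan_id=16: ✓ → 92
balance_avg = (40 + 67 + 115 + 67 + 92) / 5 = 76.2

76.2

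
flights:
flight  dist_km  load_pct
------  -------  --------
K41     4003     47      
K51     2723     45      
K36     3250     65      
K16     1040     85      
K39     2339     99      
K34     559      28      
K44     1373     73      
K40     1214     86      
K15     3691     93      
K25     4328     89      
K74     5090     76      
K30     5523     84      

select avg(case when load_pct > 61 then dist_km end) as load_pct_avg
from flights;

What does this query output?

flight=K41: ✗
flight=K51: ✗
flight=K36: ✓ → 3250
flight=K16: ✓ → 1040
flight=K39: ✓ → 2339
flight=K34: ✗
flight=K44: ✓ → 1373
flight=K40: ✓ → 1214
flight=K15: ✓ → 3691
flight=K25: ✓ → 4328
flight=K74: ✓ → 5090
flight=K30: ✓ → 5523
load_pct_avg = (3250 + 1040 + 2339 + 1373 + 1214 + 3691 + 4328 + 5090 + 5523) / 9 = 3094.2222222222

3094.2222222222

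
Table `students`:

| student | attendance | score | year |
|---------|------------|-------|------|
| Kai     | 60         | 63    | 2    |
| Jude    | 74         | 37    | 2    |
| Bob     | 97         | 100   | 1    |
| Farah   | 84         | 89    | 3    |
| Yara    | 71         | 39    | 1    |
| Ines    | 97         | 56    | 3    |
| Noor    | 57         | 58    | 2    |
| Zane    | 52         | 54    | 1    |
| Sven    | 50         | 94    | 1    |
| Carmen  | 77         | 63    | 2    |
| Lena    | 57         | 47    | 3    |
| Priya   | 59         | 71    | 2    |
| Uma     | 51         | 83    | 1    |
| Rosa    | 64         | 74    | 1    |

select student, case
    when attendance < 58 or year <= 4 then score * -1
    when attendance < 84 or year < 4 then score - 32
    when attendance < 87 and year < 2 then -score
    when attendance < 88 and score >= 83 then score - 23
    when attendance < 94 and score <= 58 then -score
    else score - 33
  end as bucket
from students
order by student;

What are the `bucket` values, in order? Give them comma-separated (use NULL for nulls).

-100, -63, -89, -56, -37, -63, -47, -58, -71, -74, -94, -83, -39, -54

student=Bob: attendance < 58 or year <= 4 → -100
student=Carmen: attendance < 58 or year <= 4 → -63
student=Farah: attendance < 58 or year <= 4 → -89
student=Ines: attendance < 58 or year <= 4 → -56
student=Jude: attendance < 58 or year <= 4 → -37
student=Kai: attendance < 58 or year <= 4 → -63
student=Lena: attendance < 58 or year <= 4 → -47
student=Noor: attendance < 58 or year <= 4 → -58
student=Priya: attendance < 58 or year <= 4 → -71
student=Rosa: attendance < 58 or year <= 4 → -74
student=Sven: attendance < 58 or year <= 4 → -94
student=Uma: attendance < 58 or year <= 4 → -83
student=Yara: attendance < 58 or year <= 4 → -39
student=Zane: attendance < 58 or year <= 4 → -54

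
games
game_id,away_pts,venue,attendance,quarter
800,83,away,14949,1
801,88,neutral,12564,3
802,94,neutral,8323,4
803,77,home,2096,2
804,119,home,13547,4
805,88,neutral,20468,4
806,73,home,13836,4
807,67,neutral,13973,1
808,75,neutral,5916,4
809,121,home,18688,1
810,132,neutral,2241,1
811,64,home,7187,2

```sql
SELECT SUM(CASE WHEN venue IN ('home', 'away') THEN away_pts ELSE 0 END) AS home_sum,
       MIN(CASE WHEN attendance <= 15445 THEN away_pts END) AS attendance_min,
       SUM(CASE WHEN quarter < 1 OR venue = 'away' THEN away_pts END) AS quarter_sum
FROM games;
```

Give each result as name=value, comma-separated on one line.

home_sum=537, attendance_min=64, quarter_sum=83

[home_sum: venue IN ('home', 'away')]
game_id=800: ✓ → 83
game_id=801: ✗
game_id=802: ✗
game_id=803: ✓ → 77
game_id=804: ✓ → 119
game_id=805: ✗
game_id=806: ✓ → 73
game_id=807: ✗
game_id=808: ✗
game_id=809: ✓ → 121
game_id=810: ✗
game_id=811: ✓ → 64
home_sum = 83 + 77 + 119 + 73 + 121 + 64 = 537
—
[attendance_min: attendance <= 15445]
game_id=800: ✓ → 83
game_id=801: ✓ → 88
game_id=802: ✓ → 94
game_id=803: ✓ → 77
game_id=804: ✓ → 119
game_id=805: ✗
game_id=806: ✓ → 73
game_id=807: ✓ → 67
game_id=808: ✓ → 75
game_id=809: ✗
game_id=810: ✓ → 132
game_id=811: ✓ → 64
attendance_min = MIN(83, 88, 94, 77, 119, 73, 67, 75, 132, 64) = 64
—
[quarter_sum: quarter < 1 OR venue = 'away']
game_id=800: ✓ → 83
game_id=801: ✗
game_id=802: ✗
game_id=803: ✗
game_id=804: ✗
game_id=805: ✗
game_id=806: ✗
game_id=807: ✗
game_id=808: ✗
game_id=809: ✗
game_id=810: ✗
game_id=811: ✗
quarter_sum = 83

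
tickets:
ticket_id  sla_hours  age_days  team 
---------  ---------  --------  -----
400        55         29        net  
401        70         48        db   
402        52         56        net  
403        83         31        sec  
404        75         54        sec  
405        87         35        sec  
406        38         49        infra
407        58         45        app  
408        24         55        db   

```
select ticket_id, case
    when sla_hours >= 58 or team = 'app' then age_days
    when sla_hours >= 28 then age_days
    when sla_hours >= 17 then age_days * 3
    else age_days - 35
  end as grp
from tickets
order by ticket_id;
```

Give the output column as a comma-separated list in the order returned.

ticket_id=400: sla_hours >= 28 → 29
ticket_id=401: sla_hours >= 58 or team = 'app' → 48
ticket_id=402: sla_hours >= 28 → 56
ticket_id=403: sla_hours >= 58 or team = 'app' → 31
ticket_id=404: sla_hours >= 58 or team = 'app' → 54
ticket_id=405: sla_hours >= 58 or team = 'app' → 35
ticket_id=406: sla_hours >= 28 → 49
ticket_id=407: sla_hours >= 58 or team = 'app' → 45
ticket_id=408: sla_hours >= 17 → 165

29, 48, 56, 31, 54, 35, 49, 45, 165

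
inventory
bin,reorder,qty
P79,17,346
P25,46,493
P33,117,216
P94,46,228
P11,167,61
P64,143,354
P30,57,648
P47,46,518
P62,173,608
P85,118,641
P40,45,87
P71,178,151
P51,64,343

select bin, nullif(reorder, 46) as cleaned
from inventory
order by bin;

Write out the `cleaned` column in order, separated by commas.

bin=P11: reorder=167 vs 46: differ → 167
bin=P25: reorder=46 vs 46: equal → NULL
bin=P30: reorder=57 vs 46: differ → 57
bin=P33: reorder=117 vs 46: differ → 117
bin=P40: reorder=45 vs 46: differ → 45
bin=P47: reorder=46 vs 46: equal → NULL
bin=P51: reorder=64 vs 46: differ → 64
bin=P62: reorder=173 vs 46: differ → 173
bin=P64: reorder=143 vs 46: differ → 143
bin=P71: reorder=178 vs 46: differ → 178
bin=P79: reorder=17 vs 46: differ → 17
bin=P85: reorder=118 vs 46: differ → 118
bin=P94: reorder=46 vs 46: equal → NULL

167, NULL, 57, 117, 45, NULL, 64, 173, 143, 178, 17, 118, NULL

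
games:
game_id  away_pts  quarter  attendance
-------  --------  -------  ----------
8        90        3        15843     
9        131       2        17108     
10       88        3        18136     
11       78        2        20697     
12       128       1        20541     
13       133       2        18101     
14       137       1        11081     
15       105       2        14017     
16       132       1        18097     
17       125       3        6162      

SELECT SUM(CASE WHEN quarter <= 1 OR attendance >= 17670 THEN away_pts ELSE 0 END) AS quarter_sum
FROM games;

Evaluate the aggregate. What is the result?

696

game_id=8: ✗
game_id=9: ✗
game_id=10: ✓ → 88
game_id=11: ✓ → 78
game_id=12: ✓ → 128
game_id=13: ✓ → 133
game_id=14: ✓ → 137
game_id=15: ✗
game_id=16: ✓ → 132
game_id=17: ✗
quarter_sum = 88 + 78 + 128 + 133 + 137 + 132 = 696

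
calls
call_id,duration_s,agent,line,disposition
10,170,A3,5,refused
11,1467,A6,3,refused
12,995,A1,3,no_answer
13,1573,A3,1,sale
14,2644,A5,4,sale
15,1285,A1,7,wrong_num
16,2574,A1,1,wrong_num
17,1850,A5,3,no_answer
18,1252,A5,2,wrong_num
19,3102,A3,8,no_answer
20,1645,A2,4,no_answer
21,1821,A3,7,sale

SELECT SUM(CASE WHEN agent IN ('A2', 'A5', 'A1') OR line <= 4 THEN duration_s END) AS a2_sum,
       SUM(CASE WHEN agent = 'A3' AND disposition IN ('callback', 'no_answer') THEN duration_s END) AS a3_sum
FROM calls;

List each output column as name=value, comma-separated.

a2_sum=15285, a3_sum=3102

[a2_sum: agent IN ('A2', 'A5', 'A1') OR line <= 4]
call_id=10: ✗
call_id=11: ✓ → 1467
call_id=12: ✓ → 995
call_id=13: ✓ → 1573
call_id=14: ✓ → 2644
call_id=15: ✓ → 1285
call_id=16: ✓ → 2574
call_id=17: ✓ → 1850
call_id=18: ✓ → 1252
call_id=19: ✗
call_id=20: ✓ → 1645
call_id=21: ✗
a2_sum = 1467 + 995 + 1573 + 2644 + 1285 + 2574 + 1850 + 1252 + 1645 = 15285
—
[a3_sum: agent = 'A3' AND disposition IN ('callback', 'no_answer')]
call_id=10: ✗
call_id=11: ✗
call_id=12: ✗
call_id=13: ✗
call_id=14: ✗
call_id=15: ✗
call_id=16: ✗
call_id=17: ✗
call_id=18: ✗
call_id=19: ✓ → 3102
call_id=20: ✗
call_id=21: ✗
a3_sum = 3102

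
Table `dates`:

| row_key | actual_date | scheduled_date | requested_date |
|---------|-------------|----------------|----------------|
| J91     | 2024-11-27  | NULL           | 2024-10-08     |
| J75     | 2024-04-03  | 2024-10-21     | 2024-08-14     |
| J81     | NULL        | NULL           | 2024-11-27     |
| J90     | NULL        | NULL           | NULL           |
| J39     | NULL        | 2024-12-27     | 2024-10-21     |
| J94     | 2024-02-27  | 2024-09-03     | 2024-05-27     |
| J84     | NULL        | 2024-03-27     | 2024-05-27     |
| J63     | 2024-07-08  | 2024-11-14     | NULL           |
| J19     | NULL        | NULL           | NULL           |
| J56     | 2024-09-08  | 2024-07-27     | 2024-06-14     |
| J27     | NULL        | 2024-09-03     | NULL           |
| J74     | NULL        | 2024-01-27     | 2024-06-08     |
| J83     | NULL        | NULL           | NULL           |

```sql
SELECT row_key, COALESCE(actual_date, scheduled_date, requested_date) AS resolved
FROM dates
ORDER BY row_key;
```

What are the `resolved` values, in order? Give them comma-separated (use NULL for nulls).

row_key=J19: actual_date=NULL, scheduled_date=NULL, requested_date=NULL (all NULL) → NULL
row_key=J27: actual_date=NULL, scheduled_date=2024-09-03 → 2024-09-03
row_key=J39: actual_date=NULL, scheduled_date=2024-12-27 → 2024-12-27
row_key=J56: actual_date=2024-09-08 → 2024-09-08
row_key=J63: actual_date=2024-07-08 → 2024-07-08
row_key=J74: actual_date=NULL, scheduled_date=2024-01-27 → 2024-01-27
row_key=J75: actual_date=2024-04-03 → 2024-04-03
row_key=J81: actual_date=NULL, scheduled_date=NULL, requested_date=2024-11-27 → 2024-11-27
row_key=J83: actual_date=NULL, scheduled_date=NULL, requested_date=NULL (all NULL) → NULL
row_key=J84: actual_date=NULL, scheduled_date=2024-03-27 → 2024-03-27
row_key=J90: actual_date=NULL, scheduled_date=NULL, requested_date=NULL (all NULL) → NULL
row_key=J91: actual_date=2024-11-27 → 2024-11-27
row_key=J94: actual_date=2024-02-27 → 2024-02-27

NULL, 2024-09-03, 2024-12-27, 2024-09-08, 2024-07-08, 2024-01-27, 2024-04-03, 2024-11-27, NULL, 2024-03-27, NULL, 2024-11-27, 2024-02-27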